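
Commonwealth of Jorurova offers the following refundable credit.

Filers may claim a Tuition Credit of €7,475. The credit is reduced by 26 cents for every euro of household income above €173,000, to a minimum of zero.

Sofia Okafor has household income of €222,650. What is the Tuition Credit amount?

Tuition Credit: 26% of the €49,650 excess over €173,000 is €12,909 ≥ base, so the credit is €0.

€0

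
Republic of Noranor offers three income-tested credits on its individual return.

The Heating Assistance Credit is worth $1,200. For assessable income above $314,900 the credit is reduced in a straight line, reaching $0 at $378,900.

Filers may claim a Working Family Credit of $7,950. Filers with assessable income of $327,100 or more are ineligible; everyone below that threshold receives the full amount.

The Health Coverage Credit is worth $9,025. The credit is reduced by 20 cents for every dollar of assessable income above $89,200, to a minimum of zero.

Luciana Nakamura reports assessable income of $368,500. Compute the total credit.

Heating Assistance Credit: $368,500 is $53,600 into a $64,000 phase-out range, leaving 10,400/64,000 of the credit: $1,200 × 10,400/64,000 = $195.
Working Family Credit: $368,500 meets or exceeds the $327,100 cutoff, so the credit is $0.
Health Coverage Credit: 20% of the $279,300 excess over $89,200 is $55,860 ≥ base, so the credit is $0.
Total: $195 + $0 + $0 = $195.

$195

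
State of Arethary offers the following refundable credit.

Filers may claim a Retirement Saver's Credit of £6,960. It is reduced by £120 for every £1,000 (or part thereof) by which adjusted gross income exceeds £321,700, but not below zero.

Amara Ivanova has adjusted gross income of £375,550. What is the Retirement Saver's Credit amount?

£480

Retirement Saver's Credit: income exceeds £321,700 by £53,850, which is 54 full-or-partial £1,000 increments; reduction = 54 × £120 = £6,480, leaving £480.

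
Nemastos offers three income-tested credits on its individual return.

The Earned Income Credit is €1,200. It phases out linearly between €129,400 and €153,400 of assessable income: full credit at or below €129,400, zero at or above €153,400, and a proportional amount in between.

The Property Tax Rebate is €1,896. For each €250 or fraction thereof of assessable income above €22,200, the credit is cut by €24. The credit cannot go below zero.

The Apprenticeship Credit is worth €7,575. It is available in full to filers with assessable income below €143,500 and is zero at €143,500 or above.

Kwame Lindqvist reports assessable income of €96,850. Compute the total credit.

€8,775

Earned Income Credit: €96,850 is at or below the €129,400 threshold, so the full €1,200 applies.
Property Tax Rebate: income exceeds €22,200 by €74,650 → 299 increments × €24 = €7,176 ≥ base, so the credit is €0.
Apprenticeship Credit: €96,850 is below the €143,500 cutoff, so the full €7,575 applies.
Total: €1,200 + €0 + €7,575 = €8,775.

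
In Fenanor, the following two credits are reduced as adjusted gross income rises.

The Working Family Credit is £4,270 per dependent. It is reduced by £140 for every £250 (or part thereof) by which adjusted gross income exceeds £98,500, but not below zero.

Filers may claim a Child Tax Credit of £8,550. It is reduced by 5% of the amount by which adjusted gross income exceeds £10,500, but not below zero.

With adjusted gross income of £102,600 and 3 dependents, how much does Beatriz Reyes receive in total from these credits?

£14,375

Working Family Credit: base = 3 × £4,270 = £12,810. income exceeds £98,500 by £4,100, which is 17 full-or-partial £250 increments; reduction = 17 × £140 = £2,380, leaving £10,430.
Child Tax Credit: 5% of the £92,100 excess over £10,500 is £4,605; credit = £8,550 − £4,605 = £3,945.
Total: £10,430 + £3,945 = £14,375.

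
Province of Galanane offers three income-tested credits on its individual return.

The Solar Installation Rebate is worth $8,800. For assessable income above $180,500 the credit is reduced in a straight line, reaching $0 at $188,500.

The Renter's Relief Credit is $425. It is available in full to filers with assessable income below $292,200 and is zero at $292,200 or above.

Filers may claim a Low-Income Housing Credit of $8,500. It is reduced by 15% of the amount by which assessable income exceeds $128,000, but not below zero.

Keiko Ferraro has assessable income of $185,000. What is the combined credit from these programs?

$4,275

Solar Installation Rebate: $185,000 is $4,500 into a $8,000 phase-out range, leaving 3,500/8,000 of the credit: $8,800 × 3,500/8,000 = $3,850.
Renter's Relief Credit: $185,000 is below the $292,200 cutoff, so the full $425 applies.
Low-Income Housing Credit: 15% of the $57,000 excess over $128,000 is $8,550 ≥ base, so the credit is $0.
Total: $3,850 + $425 + $0 = $4,275.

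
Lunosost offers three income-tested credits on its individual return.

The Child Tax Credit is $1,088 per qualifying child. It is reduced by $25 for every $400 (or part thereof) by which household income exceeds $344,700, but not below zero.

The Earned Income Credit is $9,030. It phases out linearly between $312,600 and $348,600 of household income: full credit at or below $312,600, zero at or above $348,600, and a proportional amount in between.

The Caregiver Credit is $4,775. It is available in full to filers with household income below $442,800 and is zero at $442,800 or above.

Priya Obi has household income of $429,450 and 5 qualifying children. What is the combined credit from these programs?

Child Tax Credit: base = 5 × $1,088 = $5,440. income exceeds $344,700 by $84,750, which is 212 full-or-partial $400 increments; reduction = 212 × $25 = $5,300, leaving $140.
Earned Income Credit: $429,450 is at or above $348,600, so the credit is $0.
Caregiver Credit: $429,450 is below the $442,800 cutoff, so the full $4,775 applies.
Total: $140 + $0 + $4,775 = $4,915.

$4,915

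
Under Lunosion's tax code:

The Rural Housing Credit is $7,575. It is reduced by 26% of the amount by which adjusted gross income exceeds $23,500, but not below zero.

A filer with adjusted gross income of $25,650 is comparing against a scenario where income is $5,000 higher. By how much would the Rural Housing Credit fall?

$1,300

At $25,650 — 26% of the $2,150 excess over $23,500 is $559; credit = $7,575 − $559 = $7,016.
At $30,650 — 26% of the $7,150 excess over $23,500 is $1,859; credit = $7,575 − $1,859 = $5,716.
Lost: $7,016 − $5,716 = $1,300.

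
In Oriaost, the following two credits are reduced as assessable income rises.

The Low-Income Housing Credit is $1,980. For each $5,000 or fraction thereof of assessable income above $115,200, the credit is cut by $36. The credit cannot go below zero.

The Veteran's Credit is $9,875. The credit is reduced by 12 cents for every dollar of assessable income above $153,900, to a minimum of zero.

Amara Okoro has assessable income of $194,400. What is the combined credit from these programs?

Low-Income Housing Credit: income exceeds $115,200 by $79,200, which is 16 full-or-partial $5,000 increments; reduction = 16 × $36 = $576, leaving $1,404.
Veteran's Credit: 12% of the $40,500 excess over $153,900 is $4,860; credit = $9,875 − $4,860 = $5,015.
Total: $1,404 + $5,015 = $6,419.

$6,419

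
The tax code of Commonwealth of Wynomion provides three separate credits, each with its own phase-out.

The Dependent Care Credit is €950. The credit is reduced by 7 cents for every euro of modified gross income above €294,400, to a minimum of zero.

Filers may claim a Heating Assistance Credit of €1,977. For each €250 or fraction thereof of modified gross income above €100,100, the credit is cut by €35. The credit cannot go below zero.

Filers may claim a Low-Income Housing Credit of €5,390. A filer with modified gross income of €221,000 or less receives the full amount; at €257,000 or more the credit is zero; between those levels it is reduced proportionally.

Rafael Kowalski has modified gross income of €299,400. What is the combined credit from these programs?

€600

Dependent Care Credit: 7% of the €5,000 excess over €294,400 is €350; credit = €950 − €350 = €600.
Heating Assistance Credit: income exceeds €100,100 by €199,300 → 798 increments × €35 = €27,930 ≥ base, so the credit is €0.
Low-Income Housing Credit: €299,400 is at or above €257,000, so the credit is €0.
Total: €600 + €0 + €0 = €600.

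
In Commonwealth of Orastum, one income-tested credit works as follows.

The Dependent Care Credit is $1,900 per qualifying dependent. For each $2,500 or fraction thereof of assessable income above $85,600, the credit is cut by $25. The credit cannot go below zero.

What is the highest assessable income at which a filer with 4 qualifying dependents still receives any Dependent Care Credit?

$843,100

Full credit = 4 × $1,900 = $7,600.
After 303 increments the reduction is 303 × $25 = $7,575, leaving $25; one more increment wipes it out. Increment 303 ends at excess 303 × $2,500 = $757,500, so the highest qualifying income is $85,600 + $757,500 = $843,100.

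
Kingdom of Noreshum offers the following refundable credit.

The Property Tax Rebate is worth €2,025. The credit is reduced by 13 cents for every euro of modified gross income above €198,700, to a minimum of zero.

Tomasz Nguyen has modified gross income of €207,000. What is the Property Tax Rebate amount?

€946

Property Tax Rebate: 13% of the €8,300 excess over €198,700 is €1,079; credit = €2,025 − €1,079 = €946.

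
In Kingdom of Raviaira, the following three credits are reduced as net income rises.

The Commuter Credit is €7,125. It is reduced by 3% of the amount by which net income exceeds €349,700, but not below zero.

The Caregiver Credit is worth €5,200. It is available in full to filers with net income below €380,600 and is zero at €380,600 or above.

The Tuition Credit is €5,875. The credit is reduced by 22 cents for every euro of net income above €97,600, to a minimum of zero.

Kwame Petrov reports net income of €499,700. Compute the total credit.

€2,625

Commuter Credit: 3% of the €150,000 excess over €349,700 is €4,500; credit = €7,125 − €4,500 = €2,625.
Caregiver Credit: €499,700 meets or exceeds the €380,600 cutoff, so the credit is €0.
Tuition Credit: 22% of the €402,100 excess over €97,600 is €88,462 ≥ base, so the credit is €0.
Total: €2,625 + €0 + €0 = €2,625.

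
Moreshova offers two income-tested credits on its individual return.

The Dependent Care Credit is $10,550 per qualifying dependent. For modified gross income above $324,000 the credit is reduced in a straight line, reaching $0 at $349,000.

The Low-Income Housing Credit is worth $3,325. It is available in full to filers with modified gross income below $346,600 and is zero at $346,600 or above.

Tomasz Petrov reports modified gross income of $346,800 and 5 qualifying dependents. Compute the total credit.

$4,642

Dependent Care Credit: base = 5 × $10,550 = $52,750. $346,800 is $22,800 into a $25,000 phase-out range, leaving 2,200/25,000 of the credit: $52,750 × 2,200/25,000 = $4,642.
Low-Income Housing Credit: $346,800 meets or exceeds the $346,600 cutoff, so the credit is $0.
Total: $4,642 + $0 = $4,642.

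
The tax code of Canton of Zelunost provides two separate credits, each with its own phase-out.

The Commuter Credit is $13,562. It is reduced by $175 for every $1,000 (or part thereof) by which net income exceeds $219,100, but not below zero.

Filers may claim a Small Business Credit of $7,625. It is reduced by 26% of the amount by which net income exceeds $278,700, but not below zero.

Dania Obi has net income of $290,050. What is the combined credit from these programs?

$5,811

Commuter Credit: income exceeds $219,100 by $70,950, which is 71 full-or-partial $1,000 increments; reduction = 71 × $175 = $12,425, leaving $1,137.
Small Business Credit: 26% of the $11,350 excess over $278,700 is $2,951; credit = $7,625 − $2,951 = $4,674.
Total: $1,137 + $4,674 = $5,811.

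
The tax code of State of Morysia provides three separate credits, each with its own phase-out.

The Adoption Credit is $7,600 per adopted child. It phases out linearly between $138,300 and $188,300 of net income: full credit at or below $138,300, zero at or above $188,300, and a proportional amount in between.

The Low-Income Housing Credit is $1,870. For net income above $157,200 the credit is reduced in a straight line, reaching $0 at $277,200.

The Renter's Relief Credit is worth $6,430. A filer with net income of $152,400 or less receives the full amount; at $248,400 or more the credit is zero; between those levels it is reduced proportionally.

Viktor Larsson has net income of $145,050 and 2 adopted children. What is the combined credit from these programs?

$21,448

Adoption Credit: base = 2 × $7,600 = $15,200. $145,050 is $6,750 into a $50,000 phase-out range, leaving 43,250/50,000 of the credit: $15,200 × 43,250/50,000 = $13,148.
Low-Income Housing Credit: $145,050 is at or below the $157,200 threshold, so the full $1,870 applies.
Renter's Relief Credit: $145,050 is at or below the $152,400 threshold, so the full $6,430 applies.
Total: $13,148 + $1,870 + $6,430 = $21,448.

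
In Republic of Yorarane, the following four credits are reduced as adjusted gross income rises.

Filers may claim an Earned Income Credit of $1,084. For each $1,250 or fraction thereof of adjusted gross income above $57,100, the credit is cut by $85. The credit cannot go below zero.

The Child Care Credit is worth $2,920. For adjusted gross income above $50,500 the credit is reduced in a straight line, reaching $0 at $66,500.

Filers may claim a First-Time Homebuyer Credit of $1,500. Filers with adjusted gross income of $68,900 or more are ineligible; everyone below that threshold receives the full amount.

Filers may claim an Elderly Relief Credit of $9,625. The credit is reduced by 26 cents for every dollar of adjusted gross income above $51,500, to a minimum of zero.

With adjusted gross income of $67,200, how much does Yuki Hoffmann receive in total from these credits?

$7,362

Earned Income Credit: income exceeds $57,100 by $10,100, which is 9 full-or-partial $1,250 increments; reduction = 9 × $85 = $765, leaving $319.
Child Care Credit: $67,200 is at or above $66,500, so the credit is $0.
First-Time Homebuyer Credit: $67,200 is below the $68,900 cutoff, so the full $1,500 applies.
Elderly Relief Credit: 26% of the $15,700 excess over $51,500 is $4,082; credit = $9,625 − $4,082 = $5,543.
Total: $319 + $0 + $1,500 + $5,543 = $7,362.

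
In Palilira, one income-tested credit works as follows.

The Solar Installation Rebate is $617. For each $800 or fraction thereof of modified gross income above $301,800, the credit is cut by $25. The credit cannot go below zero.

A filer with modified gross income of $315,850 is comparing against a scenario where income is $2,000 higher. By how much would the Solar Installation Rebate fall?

$75

At $315,850 — income exceeds $301,800 by $14,050, which is 18 full-or-partial $800 increments; reduction = 18 × $25 = $450, leaving $167.
At $317,850 — income exceeds $301,800 by $16,050, which is 21 full-or-partial $800 increments; reduction = 21 × $25 = $525, leaving $92.
Lost: $167 − $92 = $75.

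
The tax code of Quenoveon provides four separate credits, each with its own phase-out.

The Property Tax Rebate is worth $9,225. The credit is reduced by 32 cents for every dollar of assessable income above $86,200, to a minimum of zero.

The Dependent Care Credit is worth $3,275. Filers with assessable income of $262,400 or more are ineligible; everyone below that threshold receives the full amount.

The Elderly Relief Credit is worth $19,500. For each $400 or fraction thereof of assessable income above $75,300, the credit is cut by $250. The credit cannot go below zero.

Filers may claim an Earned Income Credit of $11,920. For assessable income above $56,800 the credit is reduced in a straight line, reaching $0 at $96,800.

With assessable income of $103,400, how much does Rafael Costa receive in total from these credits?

Property Tax Rebate: 32% of the $17,200 excess over $86,200 is $5,504; credit = $9,225 − $5,504 = $3,721.
Dependent Care Credit: $103,400 is below the $262,400 cutoff, so the full $3,275 applies.
Elderly Relief Credit: income exceeds $75,300 by $28,100, which is 71 full-or-partial $400 increments; reduction = 71 × $250 = $17,750, leaving $1,750.
Earned Income Credit: $103,400 is at or above $96,800, so the credit is $0.
Total: $3,721 + $3,275 + $1,750 + $0 = $8,746.

$8,746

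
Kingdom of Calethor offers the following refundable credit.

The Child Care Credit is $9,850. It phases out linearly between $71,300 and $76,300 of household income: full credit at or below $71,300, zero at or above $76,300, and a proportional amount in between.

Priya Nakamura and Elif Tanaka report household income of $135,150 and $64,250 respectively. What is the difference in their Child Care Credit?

Priya ($135,150): Child Care Credit: $135,150 is at or above $76,300, so the credit is $0.
Elif ($64,250): Child Care Credit: $64,250 is at or below the $71,300 threshold, so the full $9,850 applies.
Difference: |$0 − $9,850| = $9,850.

$9,850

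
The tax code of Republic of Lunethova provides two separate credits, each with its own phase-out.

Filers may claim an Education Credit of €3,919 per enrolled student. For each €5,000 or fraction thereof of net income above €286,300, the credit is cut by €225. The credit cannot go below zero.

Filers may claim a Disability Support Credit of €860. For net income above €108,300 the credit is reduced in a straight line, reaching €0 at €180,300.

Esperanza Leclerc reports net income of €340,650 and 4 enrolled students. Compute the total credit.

Education Credit: base = 4 × €3,919 = €15,676. income exceeds €286,300 by €54,350, which is 11 full-or-partial €5,000 increments; reduction = 11 × €225 = €2,475, leaving €13,201.
Disability Support Credit: €340,650 is at or above €180,300, so the credit is €0.
Total: €13,201 + €0 = €13,201.

€13,201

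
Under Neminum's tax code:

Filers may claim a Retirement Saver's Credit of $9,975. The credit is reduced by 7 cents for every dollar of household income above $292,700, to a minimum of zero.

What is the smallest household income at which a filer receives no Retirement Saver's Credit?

$435,200

The credit falls by 7% of each dollar above $292,700, so it reaches zero when the excess is $9,975 / 7% = $142,500: income = $292,700 + $142,500 = $435,200.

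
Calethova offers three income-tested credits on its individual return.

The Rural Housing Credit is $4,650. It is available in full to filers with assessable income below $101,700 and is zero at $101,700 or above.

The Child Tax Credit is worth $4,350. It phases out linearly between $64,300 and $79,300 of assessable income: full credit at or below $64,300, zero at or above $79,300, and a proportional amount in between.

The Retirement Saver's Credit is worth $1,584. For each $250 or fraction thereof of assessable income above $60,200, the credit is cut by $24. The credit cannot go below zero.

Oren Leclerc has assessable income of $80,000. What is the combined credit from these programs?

Rural Housing Credit: $80,000 is below the $101,700 cutoff, so the full $4,650 applies.
Child Tax Credit: $80,000 is at or above $79,300, so the credit is $0.
Retirement Saver's Credit: income exceeds $60,200 by $19,800 → 80 increments × $24 = $1,920 ≥ base, so the credit is $0.
Total: $4,650 + $0 + $0 = $4,650.

$4,650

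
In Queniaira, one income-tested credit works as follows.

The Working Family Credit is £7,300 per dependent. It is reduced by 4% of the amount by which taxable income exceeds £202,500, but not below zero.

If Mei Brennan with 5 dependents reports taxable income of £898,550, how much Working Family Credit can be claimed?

Working Family Credit: base = 5 × £7,300 = £36,500. 4% of the £696,050 excess over £202,500 is £27,842; credit = £36,500 − £27,842 = £8,658.

£8,658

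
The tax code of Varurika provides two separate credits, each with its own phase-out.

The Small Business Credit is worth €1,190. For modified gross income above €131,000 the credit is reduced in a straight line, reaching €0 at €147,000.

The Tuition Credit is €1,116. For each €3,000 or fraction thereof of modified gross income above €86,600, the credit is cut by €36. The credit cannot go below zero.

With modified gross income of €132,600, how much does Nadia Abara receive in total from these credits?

Small Business Credit: €132,600 is €1,600 into a €16,000 phase-out range, leaving 14,400/16,000 of the credit: €1,190 × 14,400/16,000 = €1,071.
Tuition Credit: income exceeds €86,600 by €46,000, which is 16 full-or-partial €3,000 increments; reduction = 16 × €36 = €576, leaving €540.
Total: €1,071 + €540 = €1,611.

€1,611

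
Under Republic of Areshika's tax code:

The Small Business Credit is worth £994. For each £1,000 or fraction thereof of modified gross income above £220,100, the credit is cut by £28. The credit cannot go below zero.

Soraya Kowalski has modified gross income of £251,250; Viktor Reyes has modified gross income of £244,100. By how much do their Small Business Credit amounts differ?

Soraya (£251,250): Small Business Credit: income exceeds £220,100 by £31,150, which is 32 full-or-partial £1,000 increments; reduction = 32 × £28 = £896, leaving £98.
Viktor (£244,100): Small Business Credit: income exceeds £220,100 by £24,000, which is 24 full-or-partial £1,000 increments; reduction = 24 × £28 = £672, leaving £322.
Difference: |£98 − £322| = £224.

£224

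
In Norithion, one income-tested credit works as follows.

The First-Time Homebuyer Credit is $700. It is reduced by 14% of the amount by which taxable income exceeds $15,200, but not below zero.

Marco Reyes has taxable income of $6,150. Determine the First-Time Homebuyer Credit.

First-Time Homebuyer Credit: $6,150 is at or below the $15,200 threshold, so the full $700 applies.

$700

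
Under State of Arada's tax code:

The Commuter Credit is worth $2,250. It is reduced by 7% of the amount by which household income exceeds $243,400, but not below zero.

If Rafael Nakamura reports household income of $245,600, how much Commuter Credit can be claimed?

$2,096

Commuter Credit: 7% of the $2,200 excess over $243,400 is $154; credit = $2,250 − $154 = $2,096.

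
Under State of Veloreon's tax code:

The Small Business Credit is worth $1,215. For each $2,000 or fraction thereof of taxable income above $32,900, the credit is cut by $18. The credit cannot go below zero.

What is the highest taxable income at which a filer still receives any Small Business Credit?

$166,900

After 67 increments the reduction is 67 × $18 = $1,206, leaving $9; one more increment wipes it out. Increment 67 ends at excess 67 × $2,000 = $134,000, so the highest qualifying income is $32,900 + $134,000 = $166,900.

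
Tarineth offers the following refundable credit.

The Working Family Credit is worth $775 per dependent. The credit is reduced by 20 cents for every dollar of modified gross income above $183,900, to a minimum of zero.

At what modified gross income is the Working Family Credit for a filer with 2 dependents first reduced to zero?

Full credit = 2 × $775 = $1,550.
The credit falls by 20% of each dollar above $183,900, so it reaches zero when the excess is $1,550 / 20% = $7,750: income = $183,900 + $7,750 = $191,650.

$191,650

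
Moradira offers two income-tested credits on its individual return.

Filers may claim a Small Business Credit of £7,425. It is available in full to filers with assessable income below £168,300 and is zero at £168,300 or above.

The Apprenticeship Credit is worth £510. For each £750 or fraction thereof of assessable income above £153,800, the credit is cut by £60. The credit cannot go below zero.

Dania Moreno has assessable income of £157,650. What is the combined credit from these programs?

Small Business Credit: £157,650 is below the £168,300 cutoff, so the full £7,425 applies.
Apprenticeship Credit: income exceeds £153,800 by £3,850, which is 6 full-or-partial £750 increments; reduction = 6 × £60 = £360, leaving £150.
Total: £7,425 + £150 = £7,575.

£7,575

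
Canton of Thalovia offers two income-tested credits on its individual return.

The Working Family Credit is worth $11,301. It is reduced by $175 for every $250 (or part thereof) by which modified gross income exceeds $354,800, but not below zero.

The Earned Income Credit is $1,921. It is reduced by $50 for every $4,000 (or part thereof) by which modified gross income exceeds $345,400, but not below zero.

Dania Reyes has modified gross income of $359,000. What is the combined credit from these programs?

$10,047

Working Family Credit: income exceeds $354,800 by $4,200, which is 17 full-or-partial $250 increments; reduction = 17 × $175 = $2,975, leaving $8,326.
Earned Income Credit: income exceeds $345,400 by $13,600, which is 4 full-or-partial $4,000 increments; reduction = 4 × $50 = $200, leaving $1,721.
Total: $8,326 + $1,721 = $10,047.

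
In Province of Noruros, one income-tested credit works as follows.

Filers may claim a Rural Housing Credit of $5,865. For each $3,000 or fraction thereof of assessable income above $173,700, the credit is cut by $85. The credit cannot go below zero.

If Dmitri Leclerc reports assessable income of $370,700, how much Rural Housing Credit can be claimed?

$255

Rural Housing Credit: income exceeds $173,700 by $197,000, which is 66 full-or-partial $3,000 increments; reduction = 66 × $85 = $5,610, leaving $255.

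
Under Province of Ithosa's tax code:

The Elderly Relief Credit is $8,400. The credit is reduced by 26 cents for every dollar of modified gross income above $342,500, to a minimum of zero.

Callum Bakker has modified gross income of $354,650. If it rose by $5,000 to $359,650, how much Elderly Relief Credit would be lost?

$1,300

At $354,650 — 26% of the $12,150 excess over $342,500 is $3,159; credit = $8,400 − $3,159 = $5,241.
At $359,650 — 26% of the $17,150 excess over $342,500 is $4,459; credit = $8,400 − $4,459 = $3,941.
Lost: $5,241 − $3,941 = $1,300.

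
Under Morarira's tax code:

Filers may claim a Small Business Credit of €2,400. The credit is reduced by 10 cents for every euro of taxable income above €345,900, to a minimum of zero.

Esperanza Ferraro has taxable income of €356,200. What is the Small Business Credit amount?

Small Business Credit: 10% of the €10,300 excess over €345,900 is €1,030; credit = €2,400 − €1,030 = €1,370.

€1,370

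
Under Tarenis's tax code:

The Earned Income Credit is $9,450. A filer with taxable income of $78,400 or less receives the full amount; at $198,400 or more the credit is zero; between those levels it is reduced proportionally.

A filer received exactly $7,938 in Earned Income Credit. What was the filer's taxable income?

$7,938 is 7,938/9,450 of the full $9,450, so 1,512/9,450 of the $120,000 range has been used: income = $78,400 + $120,000 × 1,512/9,450 = $97,600.

$97,600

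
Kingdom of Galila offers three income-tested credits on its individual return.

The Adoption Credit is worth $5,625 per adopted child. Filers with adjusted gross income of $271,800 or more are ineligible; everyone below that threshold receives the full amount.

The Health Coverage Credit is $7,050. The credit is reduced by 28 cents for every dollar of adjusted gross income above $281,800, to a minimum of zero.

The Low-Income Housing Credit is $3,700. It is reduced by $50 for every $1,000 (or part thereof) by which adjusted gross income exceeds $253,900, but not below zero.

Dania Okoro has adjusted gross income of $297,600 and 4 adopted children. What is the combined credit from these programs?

Adoption Credit: base = 4 × $5,625 = $22,500. $297,600 meets or exceeds the $271,800 cutoff, so the credit is $0.
Health Coverage Credit: 28% of the $15,800 excess over $281,800 is $4,424; credit = $7,050 − $4,424 = $2,626.
Low-Income Housing Credit: income exceeds $253,900 by $43,700, which is 44 full-or-partial $1,000 increments; reduction = 44 × $50 = $2,200, leaving $1,500.
Total: $0 + $2,626 + $1,500 = $4,126.

$4,126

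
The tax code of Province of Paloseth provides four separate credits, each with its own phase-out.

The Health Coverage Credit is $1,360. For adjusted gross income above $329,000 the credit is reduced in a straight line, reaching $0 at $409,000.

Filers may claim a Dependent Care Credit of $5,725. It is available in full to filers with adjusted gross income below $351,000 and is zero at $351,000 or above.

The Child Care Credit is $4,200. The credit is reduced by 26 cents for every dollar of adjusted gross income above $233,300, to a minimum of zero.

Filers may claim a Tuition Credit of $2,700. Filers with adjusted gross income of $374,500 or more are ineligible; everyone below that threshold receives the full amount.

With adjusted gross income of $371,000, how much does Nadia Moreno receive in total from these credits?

$3,346

Health Coverage Credit: $371,000 is $42,000 into a $80,000 phase-out range, leaving 38,000/80,000 of the credit: $1,360 × 38,000/80,000 = $646.
Dependent Care Credit: $371,000 meets or exceeds the $351,000 cutoff, so the credit is $0.
Child Care Credit: 26% of the $137,700 excess over $233,300 is $35,802 ≥ base, so the credit is $0.
Tuition Credit: $371,000 is below the $374,500 cutoff, so the full $2,700 applies.
Total: $646 + $0 + $0 + $2,700 = $3,346.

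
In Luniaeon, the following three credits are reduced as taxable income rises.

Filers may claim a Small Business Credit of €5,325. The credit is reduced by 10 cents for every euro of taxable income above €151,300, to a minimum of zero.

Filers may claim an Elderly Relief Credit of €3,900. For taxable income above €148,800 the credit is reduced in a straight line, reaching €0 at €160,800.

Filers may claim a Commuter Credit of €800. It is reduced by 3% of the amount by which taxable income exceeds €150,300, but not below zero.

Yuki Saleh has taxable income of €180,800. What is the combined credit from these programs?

Small Business Credit: 10% of the €29,500 excess over €151,300 is €2,950; credit = €5,325 − €2,950 = €2,375.
Elderly Relief Credit: €180,800 is at or above €160,800, so the credit is €0.
Commuter Credit: 3% of the €30,500 excess over €150,300 is €915 ≥ base, so the credit is €0.
Total: €2,375 + €0 + €0 = €2,375.

€2,375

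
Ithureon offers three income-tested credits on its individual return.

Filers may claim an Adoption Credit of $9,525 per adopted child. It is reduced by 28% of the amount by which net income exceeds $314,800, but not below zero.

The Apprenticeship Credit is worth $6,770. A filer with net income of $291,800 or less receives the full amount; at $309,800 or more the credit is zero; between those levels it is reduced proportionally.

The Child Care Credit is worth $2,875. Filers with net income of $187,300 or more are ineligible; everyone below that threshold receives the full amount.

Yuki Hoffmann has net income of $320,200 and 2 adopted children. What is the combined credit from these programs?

Adoption Credit: base = 2 × $9,525 = $19,050. 28% of the $5,400 excess over $314,800 is $1,512; credit = $19,050 − $1,512 = $17,538.
Apprenticeship Credit: $320,200 is at or above $309,800, so the credit is $0.
Child Care Credit: $320,200 meets or exceeds the $187,300 cutoff, so the credit is $0.
Total: $17,538 + $0 + $0 = $17,538.

$17,538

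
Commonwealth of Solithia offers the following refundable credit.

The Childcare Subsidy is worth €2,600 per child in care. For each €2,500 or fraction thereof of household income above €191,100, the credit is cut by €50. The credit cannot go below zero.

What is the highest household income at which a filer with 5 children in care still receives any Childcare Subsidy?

Full credit = 5 × €2,600 = €13,000.
After 259 increments the reduction is 259 × €50 = €12,950, leaving €50; one more increment wipes it out. Increment 259 ends at excess 259 × €2,500 = €647,500, so the highest qualifying income is €191,100 + €647,500 = €838,600.

€838,600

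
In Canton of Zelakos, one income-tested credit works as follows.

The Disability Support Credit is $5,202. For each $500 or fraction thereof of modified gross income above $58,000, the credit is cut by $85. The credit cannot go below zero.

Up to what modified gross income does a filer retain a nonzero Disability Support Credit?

After 61 increments the reduction is 61 × $85 = $5,185, leaving $17; one more increment wipes it out. Increment 61 ends at excess 61 × $500 = $30,500, so the highest qualifying income is $58,000 + $30,500 = $88,500.

$88,500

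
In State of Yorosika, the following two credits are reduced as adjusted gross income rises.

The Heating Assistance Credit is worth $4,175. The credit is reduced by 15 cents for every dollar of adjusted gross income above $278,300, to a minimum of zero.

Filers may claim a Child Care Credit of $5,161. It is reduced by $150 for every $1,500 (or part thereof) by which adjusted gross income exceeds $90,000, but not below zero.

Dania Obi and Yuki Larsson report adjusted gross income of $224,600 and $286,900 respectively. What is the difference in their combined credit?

$1,290

Dania ($224,600): Heating Assistance Credit: $224,600 is at or below the $278,300 threshold, so the full $4,175 applies. Child Care Credit: income exceeds $90,000 by $134,600 → 90 increments × $150 = $13,500 ≥ base, so the credit is $0. total $4,175 + $0 = $4,175
Yuki ($286,900): Heating Assistance Credit: 15% of the $8,600 excess over $278,300 is $1,290; credit = $4,175 − $1,290 = $2,885. Child Care Credit: income exceeds $90,000 by $196,900 → 132 increments × $150 = $19,800 ≥ base, so the credit is $0. total $2,885 + $0 = $2,885
Difference: |$4,175 − $2,885| = $1,290.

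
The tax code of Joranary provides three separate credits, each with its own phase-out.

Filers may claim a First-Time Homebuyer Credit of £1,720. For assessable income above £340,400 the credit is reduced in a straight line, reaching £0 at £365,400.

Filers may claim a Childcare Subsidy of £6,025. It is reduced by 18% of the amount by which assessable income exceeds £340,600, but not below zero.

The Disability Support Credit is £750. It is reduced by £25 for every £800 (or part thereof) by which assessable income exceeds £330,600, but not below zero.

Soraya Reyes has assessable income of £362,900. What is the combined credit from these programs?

£2,183

First-Time Homebuyer Credit: £362,900 is £22,500 into a £25,000 phase-out range, leaving 2,500/25,000 of the credit: £1,720 × 2,500/25,000 = £172.
Childcare Subsidy: 18% of the £22,300 excess over £340,600 is £4,014; credit = £6,025 − £4,014 = £2,011.
Disability Support Credit: income exceeds £330,600 by £32,300 → 41 increments × £25 = £1,025 ≥ base, so the credit is £0.
Total: £172 + £2,011 + £0 = £2,183.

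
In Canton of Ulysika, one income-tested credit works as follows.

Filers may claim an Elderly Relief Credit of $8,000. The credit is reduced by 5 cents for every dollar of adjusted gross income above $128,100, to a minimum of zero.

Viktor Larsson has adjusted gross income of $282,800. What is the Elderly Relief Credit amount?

$265

Elderly Relief Credit: 5% of the $154,700 excess over $128,100 is $7,735; credit = $8,000 − $7,735 = $265.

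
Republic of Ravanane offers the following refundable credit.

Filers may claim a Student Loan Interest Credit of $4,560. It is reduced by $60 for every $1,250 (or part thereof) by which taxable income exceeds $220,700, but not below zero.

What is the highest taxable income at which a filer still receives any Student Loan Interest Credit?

After 75 increments the reduction is 75 × $60 = $4,500, leaving $60; one more increment wipes it out. Increment 75 ends at excess 75 × $1,250 = $93,750, so the highest qualifying income is $220,700 + $93,750 = $314,450.

$314,450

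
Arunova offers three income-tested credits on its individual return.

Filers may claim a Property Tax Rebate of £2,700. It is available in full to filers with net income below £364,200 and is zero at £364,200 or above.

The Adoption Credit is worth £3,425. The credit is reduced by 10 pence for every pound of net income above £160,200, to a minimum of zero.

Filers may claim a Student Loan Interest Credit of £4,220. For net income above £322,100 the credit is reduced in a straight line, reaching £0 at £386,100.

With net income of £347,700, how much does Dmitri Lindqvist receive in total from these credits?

Property Tax Rebate: £347,700 is below the £364,200 cutoff, so the full £2,700 applies.
Adoption Credit: 10% of the £187,500 excess over £160,200 is £18,750 ≥ base, so the credit is £0.
Student Loan Interest Credit: £347,700 is £25,600 into a £64,000 phase-out range, leaving 38,400/64,000 of the credit: £4,220 × 38,400/64,000 = £2,532.
Total: £2,700 + £0 + £2,532 = £5,232.

£5,232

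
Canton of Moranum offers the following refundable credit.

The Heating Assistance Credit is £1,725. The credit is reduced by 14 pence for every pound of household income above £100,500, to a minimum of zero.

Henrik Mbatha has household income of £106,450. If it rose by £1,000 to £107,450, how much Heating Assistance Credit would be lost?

At £106,450 — 14% of the £5,950 excess over £100,500 is £833; credit = £1,725 − £833 = £892.
At £107,450 — 14% of the £6,950 excess over £100,500 is £973; credit = £1,725 − £973 = £752.
Lost: £892 − £752 = £140.

£140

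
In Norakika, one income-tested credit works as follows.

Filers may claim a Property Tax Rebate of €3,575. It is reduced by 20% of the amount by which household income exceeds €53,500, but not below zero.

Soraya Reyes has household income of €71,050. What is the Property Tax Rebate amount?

€65

Property Tax Rebate: 20% of the €17,550 excess over €53,500 is €3,510; credit = €3,575 − €3,510 = €65.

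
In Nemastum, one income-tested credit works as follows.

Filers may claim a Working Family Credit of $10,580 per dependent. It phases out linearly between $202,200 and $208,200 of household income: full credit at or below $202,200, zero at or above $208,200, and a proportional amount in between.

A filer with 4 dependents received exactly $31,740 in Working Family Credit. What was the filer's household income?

Full credit = 4 × $10,580 = $42,320.
$31,740 is 31,740/42,320 of the full $42,320, so 10,580/42,320 of the $6,000 range has been used: income = $202,200 + $6,000 × 10,580/42,320 = $203,700.

$203,700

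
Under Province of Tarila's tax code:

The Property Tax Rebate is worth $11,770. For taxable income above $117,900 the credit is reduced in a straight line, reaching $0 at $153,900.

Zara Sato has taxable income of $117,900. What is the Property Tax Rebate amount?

$11,770

Property Tax Rebate: $117,900 is at or below the $117,900 threshold, so the full $11,770 applies.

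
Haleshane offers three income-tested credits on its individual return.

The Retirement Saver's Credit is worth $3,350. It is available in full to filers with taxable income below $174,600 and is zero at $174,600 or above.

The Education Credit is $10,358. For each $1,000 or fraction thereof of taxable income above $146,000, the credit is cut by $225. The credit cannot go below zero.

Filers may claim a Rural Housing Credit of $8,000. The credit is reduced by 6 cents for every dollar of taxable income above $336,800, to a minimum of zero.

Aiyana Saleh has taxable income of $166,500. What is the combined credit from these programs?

$16,983

Retirement Saver's Credit: $166,500 is below the $174,600 cutoff, so the full $3,350 applies.
Education Credit: income exceeds $146,000 by $20,500, which is 21 full-or-partial $1,000 increments; reduction = 21 × $225 = $4,725, leaving $5,633.
Rural Housing Credit: $166,500 is at or below the $336,800 threshold, so the full $8,000 applies.
Total: $3,350 + $5,633 + $8,000 = $16,983.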